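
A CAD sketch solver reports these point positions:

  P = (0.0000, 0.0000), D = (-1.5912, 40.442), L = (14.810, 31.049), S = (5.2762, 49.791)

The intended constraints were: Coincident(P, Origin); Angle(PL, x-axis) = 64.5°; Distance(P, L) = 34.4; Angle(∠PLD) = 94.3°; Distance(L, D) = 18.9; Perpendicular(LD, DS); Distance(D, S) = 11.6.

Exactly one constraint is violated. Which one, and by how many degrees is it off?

Perpendicular(LD, DS) — off by 6.50°.

P = (0.00, 0.00) ✓; PL at 64.50° ✓; |PL| = 34.40 ✓; ∠PLD = 94.30° ✓; |LD| = 18.90 ✓; ∠(LD, DS) = 96.50° ✗; |DS| = 11.60 ✓.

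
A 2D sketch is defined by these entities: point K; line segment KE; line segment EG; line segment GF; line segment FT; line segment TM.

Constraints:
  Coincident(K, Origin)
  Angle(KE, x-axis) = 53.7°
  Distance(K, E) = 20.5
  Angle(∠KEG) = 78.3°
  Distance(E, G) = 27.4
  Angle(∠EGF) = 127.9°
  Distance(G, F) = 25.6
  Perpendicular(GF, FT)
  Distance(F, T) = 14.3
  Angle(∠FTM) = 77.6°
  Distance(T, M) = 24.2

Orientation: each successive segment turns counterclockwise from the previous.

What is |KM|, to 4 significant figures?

21.57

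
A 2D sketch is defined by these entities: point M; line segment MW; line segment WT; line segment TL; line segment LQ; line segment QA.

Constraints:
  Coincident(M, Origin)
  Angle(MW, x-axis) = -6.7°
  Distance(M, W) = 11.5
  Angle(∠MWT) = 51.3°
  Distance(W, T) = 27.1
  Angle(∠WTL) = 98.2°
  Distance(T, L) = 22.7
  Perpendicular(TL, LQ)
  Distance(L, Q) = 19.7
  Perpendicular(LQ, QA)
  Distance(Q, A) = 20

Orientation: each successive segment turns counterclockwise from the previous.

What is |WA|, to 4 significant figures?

9.687

TL ⟂ LQ, so LQ runs at -66.20°; with |LQ| = 19.7, Q = (-15.76, -5.545). LQ ⟂ QA, so QA runs at 23.80°; with |QA| = 20.0, A = (2.540, 2.526). Then |WA| = |A − W| = 9.687.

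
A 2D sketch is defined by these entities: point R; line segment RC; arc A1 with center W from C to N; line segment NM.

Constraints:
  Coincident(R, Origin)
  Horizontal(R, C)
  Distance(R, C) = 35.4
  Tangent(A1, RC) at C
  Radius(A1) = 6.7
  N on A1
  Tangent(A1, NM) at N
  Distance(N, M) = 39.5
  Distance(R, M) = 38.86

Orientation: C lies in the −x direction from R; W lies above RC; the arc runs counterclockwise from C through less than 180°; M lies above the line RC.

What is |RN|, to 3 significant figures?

29.8

Checks: |WN| = 6.700 ✓; ∠(WN, NM) = 90.00° ✓; |NM| = 39.50 ✓; |RM| = 38.86 ✓.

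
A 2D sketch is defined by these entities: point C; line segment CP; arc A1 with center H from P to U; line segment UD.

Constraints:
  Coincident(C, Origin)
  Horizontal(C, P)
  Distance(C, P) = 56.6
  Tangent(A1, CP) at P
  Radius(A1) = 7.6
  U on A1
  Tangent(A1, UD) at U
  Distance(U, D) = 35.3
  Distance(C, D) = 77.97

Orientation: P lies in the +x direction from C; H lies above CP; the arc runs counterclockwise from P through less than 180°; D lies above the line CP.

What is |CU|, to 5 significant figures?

64.618

Checks: |CP| = 56.60 ✓; |HU| = 7.600 ✓; ∠(HU, UD) = 90.00° ✓; |UD| = 35.30 ✓; |CD| = 77.97 ✓.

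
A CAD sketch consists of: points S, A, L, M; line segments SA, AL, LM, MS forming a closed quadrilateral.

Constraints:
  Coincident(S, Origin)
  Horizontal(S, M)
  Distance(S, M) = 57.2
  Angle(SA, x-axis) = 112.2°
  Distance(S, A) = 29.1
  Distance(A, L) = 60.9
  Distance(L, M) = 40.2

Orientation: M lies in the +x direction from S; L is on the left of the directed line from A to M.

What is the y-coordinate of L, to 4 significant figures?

39.28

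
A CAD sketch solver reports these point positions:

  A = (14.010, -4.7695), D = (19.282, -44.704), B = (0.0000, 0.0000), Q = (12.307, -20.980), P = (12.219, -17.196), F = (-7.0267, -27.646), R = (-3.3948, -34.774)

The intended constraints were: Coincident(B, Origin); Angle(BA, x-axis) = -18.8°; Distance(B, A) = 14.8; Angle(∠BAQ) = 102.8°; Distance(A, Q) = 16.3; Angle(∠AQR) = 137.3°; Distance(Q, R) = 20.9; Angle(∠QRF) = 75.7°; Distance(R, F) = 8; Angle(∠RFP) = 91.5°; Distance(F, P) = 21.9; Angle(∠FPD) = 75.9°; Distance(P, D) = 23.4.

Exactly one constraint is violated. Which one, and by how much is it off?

Distance(P, D) = 23.4 — off by 5.00.

B = (0.00, 0.00) ✓; BA at -18.80° ✓; |BA| = 14.80 ✓; ∠BAQ = 102.8° ✓; |AQ| = 16.30 ✓; ∠AQR = 137.3° ✓; |QR| = 20.90 ✓; ∠QRF = 75.70° ✓; |RF| = 8.000 ✓; ∠RFP = 91.50° ✓; |FP| = 21.90 ✓; ∠FPD = 75.90° ✓; |PD| = 28.40 ✗.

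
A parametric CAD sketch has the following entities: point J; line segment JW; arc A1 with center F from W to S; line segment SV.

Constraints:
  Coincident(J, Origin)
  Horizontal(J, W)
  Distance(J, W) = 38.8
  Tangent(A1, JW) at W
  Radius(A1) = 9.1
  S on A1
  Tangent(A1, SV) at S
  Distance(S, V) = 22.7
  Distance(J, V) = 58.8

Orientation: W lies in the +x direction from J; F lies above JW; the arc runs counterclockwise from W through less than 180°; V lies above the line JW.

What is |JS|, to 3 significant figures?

48.6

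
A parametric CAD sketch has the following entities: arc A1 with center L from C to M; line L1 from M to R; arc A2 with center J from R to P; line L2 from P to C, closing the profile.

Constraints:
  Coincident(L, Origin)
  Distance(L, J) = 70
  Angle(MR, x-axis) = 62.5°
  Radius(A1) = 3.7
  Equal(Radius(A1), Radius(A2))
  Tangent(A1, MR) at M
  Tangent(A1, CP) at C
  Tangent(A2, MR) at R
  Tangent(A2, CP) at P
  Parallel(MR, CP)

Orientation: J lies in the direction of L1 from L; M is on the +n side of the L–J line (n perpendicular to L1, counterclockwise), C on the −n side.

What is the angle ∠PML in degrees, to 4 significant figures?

83.97°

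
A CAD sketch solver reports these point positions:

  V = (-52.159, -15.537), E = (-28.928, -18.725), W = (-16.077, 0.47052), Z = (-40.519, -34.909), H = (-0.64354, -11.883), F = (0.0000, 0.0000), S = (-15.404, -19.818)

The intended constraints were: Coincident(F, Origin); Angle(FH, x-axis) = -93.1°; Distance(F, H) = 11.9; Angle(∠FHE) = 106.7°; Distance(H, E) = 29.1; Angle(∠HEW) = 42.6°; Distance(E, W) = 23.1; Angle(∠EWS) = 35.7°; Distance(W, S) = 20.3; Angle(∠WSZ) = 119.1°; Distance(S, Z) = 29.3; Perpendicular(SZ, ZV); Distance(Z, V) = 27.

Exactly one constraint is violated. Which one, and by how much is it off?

Distance(Z, V) = 27 — off by 4.40.

F = (0.00, 0.00) ✓; FH at -93.10° ✓; |FH| = 11.90 ✓; ∠FHE = 106.7° ✓; |HE| = 29.10 ✓; ∠HEW = 42.60° ✓; |EW| = 23.10 ✓; ∠EWS = 35.70° ✓; |WS| = 20.30 ✓; ∠WSZ = 119.1° ✓; |SZ| = 29.30 ✓; ∠(SZ, ZV) = 90.00° ✓; |ZV| = 22.60 ✗.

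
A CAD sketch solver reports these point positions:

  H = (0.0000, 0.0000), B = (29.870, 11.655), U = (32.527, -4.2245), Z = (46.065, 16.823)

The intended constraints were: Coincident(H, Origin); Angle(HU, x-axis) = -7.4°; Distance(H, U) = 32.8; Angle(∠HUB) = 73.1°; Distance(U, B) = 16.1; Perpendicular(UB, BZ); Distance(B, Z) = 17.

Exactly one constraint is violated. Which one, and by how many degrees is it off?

Perpendicular(UB, BZ) — off by 8.20°.

H = (0.00, 0.00) ✓; HU at -7.400° ✓; |HU| = 32.80 ✓; ∠HUB = 73.10° ✓; |UB| = 16.10 ✓; ∠(UB, BZ) = 81.80° ✗; |BZ| = 17.00 ✓.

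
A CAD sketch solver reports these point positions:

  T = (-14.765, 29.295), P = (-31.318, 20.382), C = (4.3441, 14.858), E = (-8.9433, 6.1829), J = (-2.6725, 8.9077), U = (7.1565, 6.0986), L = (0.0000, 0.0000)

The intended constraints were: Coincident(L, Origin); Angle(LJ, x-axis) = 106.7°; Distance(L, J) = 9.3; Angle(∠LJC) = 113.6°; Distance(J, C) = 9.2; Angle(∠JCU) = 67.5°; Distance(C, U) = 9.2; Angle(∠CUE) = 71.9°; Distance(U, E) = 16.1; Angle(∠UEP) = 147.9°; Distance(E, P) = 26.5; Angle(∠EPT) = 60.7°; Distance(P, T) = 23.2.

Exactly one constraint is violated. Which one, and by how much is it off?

Distance(P, T) = 23.2 — off by 4.40.

L = (0.00, 0.00) ✓; LJ at 106.7° ✓; |LJ| = 9.300 ✓; ∠LJC = 113.6° ✓; |JC| = 9.200 ✓; ∠JCU = 67.50° ✓; |CU| = 9.200 ✓; ∠CUE = 71.90° ✓; |UE| = 16.10 ✓; ∠UEP = 147.9° ✓; |EP| = 26.50 ✓; ∠EPT = 60.70° ✓; |PT| = 18.80 ✗.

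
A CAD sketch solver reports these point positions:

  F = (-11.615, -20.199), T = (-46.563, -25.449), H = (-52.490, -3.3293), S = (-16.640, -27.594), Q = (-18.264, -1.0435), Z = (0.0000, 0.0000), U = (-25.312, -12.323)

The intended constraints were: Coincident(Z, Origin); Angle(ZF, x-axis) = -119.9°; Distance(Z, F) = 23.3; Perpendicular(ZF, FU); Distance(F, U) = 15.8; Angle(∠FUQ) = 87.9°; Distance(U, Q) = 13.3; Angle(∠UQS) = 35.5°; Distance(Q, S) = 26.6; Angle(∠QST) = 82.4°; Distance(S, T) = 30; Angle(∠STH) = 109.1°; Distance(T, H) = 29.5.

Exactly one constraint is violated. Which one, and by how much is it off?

Distance(T, H) = 29.5 — off by 6.60.

Z = (0.00, 0.00) ✓; ZF at -119.9° ✓; |ZF| = 23.30 ✓; ∠(ZF, FU) = 90.00° ✓; |FU| = 15.80 ✓; ∠FUQ = 87.90° ✓; |UQ| = 13.30 ✓; ∠UQS = 35.50° ✓; |QS| = 26.60 ✓; ∠QST = 82.40° ✓; |ST| = 30.00 ✓; ∠STH = 109.1° ✓; |TH| = 22.90 ✗.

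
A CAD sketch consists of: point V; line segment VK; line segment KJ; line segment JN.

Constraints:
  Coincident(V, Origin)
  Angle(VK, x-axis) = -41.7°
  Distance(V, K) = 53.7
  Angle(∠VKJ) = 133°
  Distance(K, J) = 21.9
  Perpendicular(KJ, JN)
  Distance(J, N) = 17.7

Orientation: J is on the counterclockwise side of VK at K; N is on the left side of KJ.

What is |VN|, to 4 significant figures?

62.37

V is at the origin; VK runs at -41.7° with length 53.7, so K = 53.7·(cos -41.7°, sin -41.7°) = (40.09, -35.72). ∠VKJ = 133.0°, so KJ runs at -41.7° + (180° − 133.0°) = 5.300° from the x-axis; with |KJ| = 21.9, J = K + 21.9·(cos 5.300°, sin 5.300°) = (61.90, -33.70). KJ is perpendicular to JN; with |JN| = 17.7 on the left of KJ, N = J + 17.7·(-0.09237, 0.9957) = (60.27, -16.08). Then |VN| = |N − V| = 62.37.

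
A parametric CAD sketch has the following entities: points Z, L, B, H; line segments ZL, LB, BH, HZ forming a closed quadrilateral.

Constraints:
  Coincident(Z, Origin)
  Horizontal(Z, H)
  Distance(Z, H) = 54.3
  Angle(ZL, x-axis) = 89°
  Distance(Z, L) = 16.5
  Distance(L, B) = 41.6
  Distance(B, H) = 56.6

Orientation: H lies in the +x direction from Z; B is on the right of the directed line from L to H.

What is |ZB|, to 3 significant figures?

25.2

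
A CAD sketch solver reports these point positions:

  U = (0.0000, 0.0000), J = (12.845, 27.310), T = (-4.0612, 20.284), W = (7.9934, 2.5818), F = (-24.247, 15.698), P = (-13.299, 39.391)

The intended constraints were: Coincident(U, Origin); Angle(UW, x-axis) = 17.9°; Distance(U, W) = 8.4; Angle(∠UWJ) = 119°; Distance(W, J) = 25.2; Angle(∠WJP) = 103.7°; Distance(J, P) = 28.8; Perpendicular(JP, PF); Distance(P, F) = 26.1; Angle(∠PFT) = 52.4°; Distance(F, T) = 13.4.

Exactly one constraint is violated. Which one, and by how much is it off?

Distance(F, T) = 13.4 — off by 7.30.

U = (0.00, 0.00) ✓; UW at 17.90° ✓; |UW| = 8.400 ✓; ∠UWJ = 119.0° ✓; |WJ| = 25.20 ✓; ∠WJP = 103.7° ✓; |JP| = 28.80 ✓; ∠(JP, PF) = 90.00° ✓; |PF| = 26.10 ✓; ∠PFT = 52.40° ✓; |FT| = 20.70 ✗.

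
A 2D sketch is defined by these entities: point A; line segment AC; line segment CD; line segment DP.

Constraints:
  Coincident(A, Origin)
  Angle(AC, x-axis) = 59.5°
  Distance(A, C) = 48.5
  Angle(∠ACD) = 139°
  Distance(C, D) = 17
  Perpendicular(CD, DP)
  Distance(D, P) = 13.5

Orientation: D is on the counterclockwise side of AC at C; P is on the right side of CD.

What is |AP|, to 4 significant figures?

70.19

A is at the origin; AC runs at 59.5° with length 48.5, so C = 48.5·(cos 59.5°, sin 59.5°) = (24.62, 41.79). ∠ACD = 139.0°, so CD runs at 59.5° + (180° − 139.0°) = 100.5° from the x-axis; with |CD| = 17.0, D = C + 17.0·(cos 100.5°, sin 100.5°) = (21.52, 58.50). CD is perpendicular to DP; with |DP| = 13.5 on the right of CD, P = D + 13.5·(0.9833, 0.1822) = (34.79, 60.96). Then |AP| = |P − A| = 70.19.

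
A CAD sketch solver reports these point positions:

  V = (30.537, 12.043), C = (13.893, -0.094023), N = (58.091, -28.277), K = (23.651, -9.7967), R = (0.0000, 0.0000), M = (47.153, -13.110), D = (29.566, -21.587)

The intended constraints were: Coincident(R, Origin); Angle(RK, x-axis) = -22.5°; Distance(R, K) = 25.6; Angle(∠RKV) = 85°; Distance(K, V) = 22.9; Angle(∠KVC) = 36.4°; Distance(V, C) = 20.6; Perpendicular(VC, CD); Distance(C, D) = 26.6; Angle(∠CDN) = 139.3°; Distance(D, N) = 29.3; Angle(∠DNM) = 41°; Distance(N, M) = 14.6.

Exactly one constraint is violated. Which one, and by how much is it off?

Distance(N, M) = 14.6 — off by 4.10.

R = (0.00, 0.00) ✓; RK at -22.50° ✓; |RK| = 25.60 ✓; ∠RKV = 85.00° ✓; |KV| = 22.90 ✓; ∠KVC = 36.40° ✓; |VC| = 20.60 ✓; ∠(VC, CD) = 90.00° ✓; |CD| = 26.60 ✓; ∠CDN = 139.3° ✓; |DN| = 29.30 ✓; ∠DNM = 41.00° ✓; |NM| = 18.70 ✗.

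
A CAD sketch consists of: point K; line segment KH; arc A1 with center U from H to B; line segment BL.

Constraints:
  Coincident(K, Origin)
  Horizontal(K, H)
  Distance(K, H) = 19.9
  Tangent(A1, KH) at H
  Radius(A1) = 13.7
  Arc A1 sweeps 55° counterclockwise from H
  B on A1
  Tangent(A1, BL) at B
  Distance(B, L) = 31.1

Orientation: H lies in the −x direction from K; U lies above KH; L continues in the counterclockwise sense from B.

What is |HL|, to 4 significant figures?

42.72

K is at the origin; K and H share the same y with |KH| = 19.9 and H on the −x side, so H = (-19.90, 0.000). Since A1 is tangent to KH there, UH ⟂ KH, so U = H + (0, 13.7) = (-19.90, 13.70). On A1, H sits at bearing -90° from U; a 55° counterclockwise sweep puts B at bearing -35°, so B = U + 13.7·(cos -35°, sin -35°) = (-8.678, 5.842). Since A1 is tangent to BL there, UB ⟂ BL, so BL runs along (−sin -35°, cos -35°); with |BL| = 31.1, L = (9.161, 31.32). Then |HL| = |L − H| = 42.72.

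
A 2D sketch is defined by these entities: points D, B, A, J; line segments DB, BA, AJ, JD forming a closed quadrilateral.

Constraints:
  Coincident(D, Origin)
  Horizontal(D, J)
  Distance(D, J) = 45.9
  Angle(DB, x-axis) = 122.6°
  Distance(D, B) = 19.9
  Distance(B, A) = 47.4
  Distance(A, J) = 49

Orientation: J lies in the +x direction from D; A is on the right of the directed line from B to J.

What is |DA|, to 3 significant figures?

28.3

D is at the origin; D and J share the same y with |DJ| = 45.9 and J in +x, so J = (45.9, 0). DB runs at 122.6° with |DB| = 19.9, so B = (-10.7, 16.8). A is determined by |BA| = 47.4 and |AJ| = 49.0 together: it lies at the intersection of circle(B, 47.4) and circle(J, 49.0). With |BJ| = 59.1, the foot of the radical line on BJ is 28.2 from B and the perpendicular offset is √(47.4² − 28.2²) = 38.1. Taking the right-of-BJ solution: A = (5.52, -27.8).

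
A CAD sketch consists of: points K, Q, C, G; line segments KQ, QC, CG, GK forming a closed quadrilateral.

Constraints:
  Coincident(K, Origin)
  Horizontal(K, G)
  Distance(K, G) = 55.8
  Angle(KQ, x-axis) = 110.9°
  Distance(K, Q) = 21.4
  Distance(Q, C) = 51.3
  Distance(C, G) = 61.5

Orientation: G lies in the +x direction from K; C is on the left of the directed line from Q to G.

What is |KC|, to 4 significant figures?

62.81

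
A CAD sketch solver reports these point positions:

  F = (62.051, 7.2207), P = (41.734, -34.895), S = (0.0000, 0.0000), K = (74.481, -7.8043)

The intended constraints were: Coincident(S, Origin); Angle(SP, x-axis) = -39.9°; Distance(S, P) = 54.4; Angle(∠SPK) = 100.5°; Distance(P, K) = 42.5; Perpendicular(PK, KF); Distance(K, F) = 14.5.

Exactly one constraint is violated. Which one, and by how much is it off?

Distance(K, F) = 14.5 — off by 5.00.

S = (0.00, 0.00) ✓; SP at -39.90° ✓; |SP| = 54.40 ✓; ∠SPK = 100.5° ✓; |PK| = 42.50 ✓; ∠(PK, KF) = 90.00° ✓; |KF| = 19.50 ✗.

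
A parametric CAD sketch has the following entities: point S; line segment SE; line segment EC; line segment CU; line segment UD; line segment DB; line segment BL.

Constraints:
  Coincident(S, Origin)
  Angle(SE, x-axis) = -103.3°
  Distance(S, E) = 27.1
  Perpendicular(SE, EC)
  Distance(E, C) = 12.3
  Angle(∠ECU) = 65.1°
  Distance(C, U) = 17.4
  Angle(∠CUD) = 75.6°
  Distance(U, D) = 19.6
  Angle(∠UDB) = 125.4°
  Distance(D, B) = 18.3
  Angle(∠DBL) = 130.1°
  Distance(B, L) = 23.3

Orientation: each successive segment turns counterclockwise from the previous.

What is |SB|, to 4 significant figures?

42.93

S is at the origin; SE runs at -103.3° with length 27.1, so E = (-6.234, -26.37). The perpendicularity gives EC at right angles to SE, so EC runs at -13.30°; with |EC| = 12.3, C = (5.736, -29.20). ∠ECU = 65.1° gives CU at 101.6° from the x-axis; with |CU| = 17.4, U = (2.237, -12.16). ∠CUD = 75.6° gives UD at -154.0° from the x-axis; with |UD| = 19.6, D = (-15.38, -20.75). ∠UDB = 125.4° gives DB at -99.40° from the x-axis; with |DB| = 18.3, B = (-18.37, -38.80). Then |SB| = |B − S| = 42.93.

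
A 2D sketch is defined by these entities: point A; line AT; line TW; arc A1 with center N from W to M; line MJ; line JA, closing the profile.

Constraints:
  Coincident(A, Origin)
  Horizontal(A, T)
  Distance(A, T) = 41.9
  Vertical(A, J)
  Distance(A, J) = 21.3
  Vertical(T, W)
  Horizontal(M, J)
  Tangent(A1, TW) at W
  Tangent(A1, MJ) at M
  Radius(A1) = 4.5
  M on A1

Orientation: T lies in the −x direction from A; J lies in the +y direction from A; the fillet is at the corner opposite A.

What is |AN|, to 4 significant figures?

41.00

A is at the origin; A and T share the same y with |AT| = 41.9 and T on the −x side, so T = (-41.90, 0.000). AJ is vertical with |AJ| = 21.3 and J on the +y side, so J = (0.000, 21.30). The virtual corner opposite A is at (-41.90, 21.30). Tangency of A1 to TW means the radius NW is perpendicular to TW and since A1 is tangent to MJ there, NM ⟂ MJ, with radius 4.5, so the center N sits 4.5 in from both sides at N = (-37.40, 16.80). Then |AN| = |N − A| = 41.00.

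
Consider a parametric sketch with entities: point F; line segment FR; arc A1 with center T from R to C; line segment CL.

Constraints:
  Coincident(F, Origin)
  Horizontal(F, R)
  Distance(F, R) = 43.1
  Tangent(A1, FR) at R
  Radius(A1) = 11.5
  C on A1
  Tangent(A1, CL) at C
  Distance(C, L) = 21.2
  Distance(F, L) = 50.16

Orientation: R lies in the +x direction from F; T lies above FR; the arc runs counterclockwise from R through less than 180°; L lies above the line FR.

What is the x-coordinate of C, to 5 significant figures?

51.246

F is at the origin; F and R share the same y with |FR| = 43.1 and R on the +x side, so R = (43.100, 0.0000). Tangency of A1 to FR means the radius TR is perpendicular to FR, so T = R + (0, 11.5) = (43.100, 11.500). Since TC ⟂ CL (tangency), |TL| = √(11.5² + 21.2²) = 24.118 regardless of where C sits on A1. So L lies on both circle(F, 50.16) and circle(T, 24.118); the above-FR intersection is L = (36.283, 34.635). C is the foot of the tangent from L: C = (51.246, 19.617).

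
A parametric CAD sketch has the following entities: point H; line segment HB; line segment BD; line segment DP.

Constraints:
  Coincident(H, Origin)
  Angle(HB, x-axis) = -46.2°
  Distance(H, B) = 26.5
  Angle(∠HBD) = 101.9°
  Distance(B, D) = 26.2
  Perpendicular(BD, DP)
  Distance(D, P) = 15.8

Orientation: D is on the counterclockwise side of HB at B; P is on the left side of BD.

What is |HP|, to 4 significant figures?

33.25

H is at the origin; HB runs at -46.2° with length 26.5, so B = 26.5·(cos -46.2°, sin -46.2°) = (18.34, -19.13). ∠HBD = 101.9°, so BD runs at -46.2° + (180° − 101.9°) = 31.90° from the x-axis; with |BD| = 26.2, D = B + 26.2·(cos 31.90°, sin 31.90°) = (40.58, -5.282). BD ⟂ DP; with |DP| = 15.8 on the left of BD, P = D + 15.8·(-0.5284, 0.8490) = (32.24, 8.132). Then |HP| = |P − H| = 33.25.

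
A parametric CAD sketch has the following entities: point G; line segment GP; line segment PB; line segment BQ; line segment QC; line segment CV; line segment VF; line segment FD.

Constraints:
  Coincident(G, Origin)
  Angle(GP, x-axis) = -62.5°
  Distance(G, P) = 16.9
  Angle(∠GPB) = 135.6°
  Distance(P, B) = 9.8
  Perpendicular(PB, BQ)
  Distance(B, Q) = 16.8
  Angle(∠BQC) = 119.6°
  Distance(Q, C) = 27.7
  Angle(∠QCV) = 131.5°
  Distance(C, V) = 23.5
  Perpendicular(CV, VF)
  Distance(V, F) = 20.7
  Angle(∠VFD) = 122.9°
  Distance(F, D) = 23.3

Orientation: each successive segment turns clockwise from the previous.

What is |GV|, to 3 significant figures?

26.8

G is at the origin; GP runs at -62.5° with length 16.9, so P = (7.80, -15.0). ∠GPB = 135.6° gives PB at -107° from the x-axis; with |PB| = 9.8, B = (4.95, -24.4). PB ⟂ BQ, so BQ runs at 163°; with |BQ| = 16.8, Q = (-11.1, -19.5). ∠BQC = 119.6° gives QC at 103° from the x-axis; with |QC| = 27.7, C = (-17.2, 7.54). ∠QCV = 131.5° gives CV at 54.2° from the x-axis; with |CV| = 23.5, V = (-3.46, 26.6). Then |GV| = |V − G| = 26.8.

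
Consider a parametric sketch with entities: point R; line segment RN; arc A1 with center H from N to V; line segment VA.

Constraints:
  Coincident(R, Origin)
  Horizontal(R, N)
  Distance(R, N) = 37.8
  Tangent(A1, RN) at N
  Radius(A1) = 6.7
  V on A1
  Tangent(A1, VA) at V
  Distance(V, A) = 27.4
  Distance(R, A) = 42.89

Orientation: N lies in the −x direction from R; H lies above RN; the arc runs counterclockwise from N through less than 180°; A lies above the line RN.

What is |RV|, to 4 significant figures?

31.70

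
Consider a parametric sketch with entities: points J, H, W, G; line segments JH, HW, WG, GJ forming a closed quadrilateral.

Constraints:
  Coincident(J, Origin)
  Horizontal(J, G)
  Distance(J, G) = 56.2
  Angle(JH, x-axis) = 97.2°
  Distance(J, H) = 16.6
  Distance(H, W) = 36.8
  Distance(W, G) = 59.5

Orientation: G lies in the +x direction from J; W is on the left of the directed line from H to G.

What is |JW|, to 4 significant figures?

50.32

Checks: |HW| = 36.80 ✓; |WG| = 59.50 ✓.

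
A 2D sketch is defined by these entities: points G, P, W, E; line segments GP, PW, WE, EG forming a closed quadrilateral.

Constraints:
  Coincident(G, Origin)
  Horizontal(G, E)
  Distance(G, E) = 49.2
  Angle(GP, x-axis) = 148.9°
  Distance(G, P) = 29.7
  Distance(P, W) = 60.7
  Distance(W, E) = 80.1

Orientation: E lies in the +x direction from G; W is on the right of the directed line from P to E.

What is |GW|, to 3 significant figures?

48.0

Checks: |PW| = 60.70 ✓; |WE| = 80.10 ✓.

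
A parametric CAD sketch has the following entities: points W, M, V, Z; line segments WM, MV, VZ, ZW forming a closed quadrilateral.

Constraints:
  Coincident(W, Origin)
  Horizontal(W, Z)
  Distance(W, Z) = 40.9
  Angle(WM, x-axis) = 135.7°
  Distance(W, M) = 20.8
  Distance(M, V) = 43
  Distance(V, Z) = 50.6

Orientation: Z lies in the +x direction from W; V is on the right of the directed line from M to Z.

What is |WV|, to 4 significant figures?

26.64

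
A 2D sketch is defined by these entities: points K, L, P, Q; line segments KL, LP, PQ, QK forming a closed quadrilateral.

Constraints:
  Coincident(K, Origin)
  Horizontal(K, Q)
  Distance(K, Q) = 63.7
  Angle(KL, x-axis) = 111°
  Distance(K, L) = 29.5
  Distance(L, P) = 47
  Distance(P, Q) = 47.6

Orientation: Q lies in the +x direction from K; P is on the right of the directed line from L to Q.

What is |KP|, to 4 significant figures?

20.11

K is at the origin; K and Q share the same y with |KQ| = 63.7 and Q in +x, so Q = (63.7, 0). KL runs at 111.0° with |KL| = 29.5, so L = (-10.57, 27.54). P is determined by |LP| = 47.0 and |PQ| = 47.6 together: it lies at the intersection of circle(L, 47.0) and circle(Q, 47.6). With |LQ| = 79.21, the foot of the radical line on LQ is 39.25 from L and the perpendicular offset is √(47.0² − 39.25²) = 25.86. Taking the right-of-LQ solution: P = (17.24, -10.35).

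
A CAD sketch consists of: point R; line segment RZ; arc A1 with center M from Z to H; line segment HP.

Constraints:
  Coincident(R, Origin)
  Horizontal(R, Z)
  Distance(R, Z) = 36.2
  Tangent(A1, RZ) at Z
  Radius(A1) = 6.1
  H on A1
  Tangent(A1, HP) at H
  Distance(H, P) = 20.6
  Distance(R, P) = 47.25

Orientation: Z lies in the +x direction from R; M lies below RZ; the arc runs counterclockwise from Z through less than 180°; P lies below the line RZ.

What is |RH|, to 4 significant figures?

31.71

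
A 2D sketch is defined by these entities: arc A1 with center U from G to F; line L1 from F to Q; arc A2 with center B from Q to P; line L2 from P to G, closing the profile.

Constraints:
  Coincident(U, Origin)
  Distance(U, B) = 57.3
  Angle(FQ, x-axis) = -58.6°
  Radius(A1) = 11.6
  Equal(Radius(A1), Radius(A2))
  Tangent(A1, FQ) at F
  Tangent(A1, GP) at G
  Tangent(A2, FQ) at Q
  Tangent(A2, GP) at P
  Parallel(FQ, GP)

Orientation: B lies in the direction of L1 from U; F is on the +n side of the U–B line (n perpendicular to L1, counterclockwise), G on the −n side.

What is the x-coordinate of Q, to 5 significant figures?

39.755

The slot axis is L1's direction at -58.6°, so u = (cos -58.6°, sin -58.6°) = (0.52101, -0.85355) and n = (−sin -58.6°, cos -58.6°) = (0.85355, 0.52101). U is at the origin and B lies 57.3 along u from U, so B = 57.3·u = (29.854, -48.908). Tangency of A1 to both parallel lines with radius 11.6 puts F and G at U ± 11.6·n: F = (9.9012, 6.0437), G = (-9.9012, -6.0437). Equal radii place Q and P the same way about B: Q = B + 11.6·n = (39.755, -42.865), P = B − 11.6·n = (19.953, -54.952). So Q.x = 39.755.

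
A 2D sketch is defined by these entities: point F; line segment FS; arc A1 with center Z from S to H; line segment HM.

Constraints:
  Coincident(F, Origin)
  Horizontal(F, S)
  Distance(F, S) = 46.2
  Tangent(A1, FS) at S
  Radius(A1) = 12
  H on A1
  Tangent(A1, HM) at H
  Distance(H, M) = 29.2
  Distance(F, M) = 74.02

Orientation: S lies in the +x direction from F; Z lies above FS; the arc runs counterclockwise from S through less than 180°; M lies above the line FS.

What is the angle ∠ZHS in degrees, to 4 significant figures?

50.05°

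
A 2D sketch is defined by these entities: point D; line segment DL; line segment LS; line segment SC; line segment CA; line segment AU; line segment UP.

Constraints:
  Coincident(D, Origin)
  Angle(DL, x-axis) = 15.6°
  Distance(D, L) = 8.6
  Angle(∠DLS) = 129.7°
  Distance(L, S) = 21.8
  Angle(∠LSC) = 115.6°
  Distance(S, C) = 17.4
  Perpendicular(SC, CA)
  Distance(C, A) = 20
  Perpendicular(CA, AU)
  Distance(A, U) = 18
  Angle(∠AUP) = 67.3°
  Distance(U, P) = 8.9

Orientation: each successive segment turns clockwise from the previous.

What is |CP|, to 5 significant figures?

18.739

D is at the origin; DL runs at 15.6° with length 8.6, so L = (8.2832, 2.3127). ∠DLS = 129.7° gives LS at -34.700° from the x-axis; with |LS| = 21.8, S = (26.206, -10.098). ∠LSC = 115.6° gives SC at -99.100° from the x-axis; with |SC| = 17.4, C = (23.454, -27.279). SC is perpendicular to CA, so CA runs at 170.90°; with |CA| = 20.0, A = (3.7057, -24.115). CA is perpendicular to AU, so AU runs at 80.900°; with |AU| = 18.0, U = (6.5526, -6.3420). ∠AUP = 67.3° gives UP at -31.800° from the x-axis; with |UP| = 8.9, P = (14.117, -11.032). Then |CP| = |P − C| = 18.739.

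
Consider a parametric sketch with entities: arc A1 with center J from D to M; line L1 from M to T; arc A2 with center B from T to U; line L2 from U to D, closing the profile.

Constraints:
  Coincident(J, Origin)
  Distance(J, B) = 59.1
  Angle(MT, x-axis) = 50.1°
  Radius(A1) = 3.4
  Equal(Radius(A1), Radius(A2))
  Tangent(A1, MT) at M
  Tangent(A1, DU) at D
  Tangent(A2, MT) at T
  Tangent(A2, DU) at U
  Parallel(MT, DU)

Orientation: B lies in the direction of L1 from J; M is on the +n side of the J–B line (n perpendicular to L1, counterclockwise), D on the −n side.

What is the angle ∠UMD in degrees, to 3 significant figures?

83.4°

Tangency of A1 to both parallel lines with radius 3.4 puts M and D at J ± 3.4·n: M = (-2.61, 2.18), D = (2.61, -2.18). Equal radii place T and U the same way about B: T = B + 3.4·n = (35.3, 47.5), U = B − 3.4·n = (40.5, 43.2). Then cos ∠UMD = MU·MD / (|MU||MD|), giving 83.4°.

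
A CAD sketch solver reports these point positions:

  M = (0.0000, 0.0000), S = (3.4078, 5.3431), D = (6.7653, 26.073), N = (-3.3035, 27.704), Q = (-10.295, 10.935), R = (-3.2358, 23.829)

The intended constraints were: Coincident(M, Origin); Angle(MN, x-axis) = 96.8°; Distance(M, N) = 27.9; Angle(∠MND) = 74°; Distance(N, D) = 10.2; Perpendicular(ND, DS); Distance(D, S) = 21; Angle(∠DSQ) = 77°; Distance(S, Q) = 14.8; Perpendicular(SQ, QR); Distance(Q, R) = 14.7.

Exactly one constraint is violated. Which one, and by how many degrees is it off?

Perpendicular(SQ, QR) — off by 6.50°.

M = (0.00, 0.00) ✓; MN at 96.80° ✓; |MN| = 27.90 ✓; ∠MND = 74.00° ✓; |ND| = 10.20 ✓; ∠(ND, DS) = 90.00° ✓; |DS| = 21.00 ✓; ∠DSQ = 77.00° ✓; |SQ| = 14.80 ✓; ∠(SQ, QR) = 96.50° ✗; |QR| = 14.70 ✓.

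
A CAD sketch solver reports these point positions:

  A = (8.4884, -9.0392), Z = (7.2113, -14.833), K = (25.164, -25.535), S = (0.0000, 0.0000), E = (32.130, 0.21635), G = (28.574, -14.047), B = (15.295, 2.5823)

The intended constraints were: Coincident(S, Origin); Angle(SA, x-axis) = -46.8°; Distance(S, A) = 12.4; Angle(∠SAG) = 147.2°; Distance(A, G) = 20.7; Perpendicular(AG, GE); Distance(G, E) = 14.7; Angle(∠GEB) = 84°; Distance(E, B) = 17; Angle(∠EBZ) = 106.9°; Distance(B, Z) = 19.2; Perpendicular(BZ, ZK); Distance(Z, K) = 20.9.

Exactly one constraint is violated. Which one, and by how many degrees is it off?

Perpendicular(BZ, ZK) — off by 5.90°.

S = (0.00, 0.00) ✓; SA at -46.80° ✓; |SA| = 12.40 ✓; ∠SAG = 147.2° ✓; |AG| = 20.70 ✓; ∠(AG, GE) = 90.00° ✓; |GE| = 14.70 ✓; ∠GEB = 84.00° ✓; |EB| = 17.00 ✓; ∠EBZ = 106.9° ✓; |BZ| = 19.20 ✓; ∠(BZ, ZK) = 84.10° ✗; |ZK| = 20.90 ✓.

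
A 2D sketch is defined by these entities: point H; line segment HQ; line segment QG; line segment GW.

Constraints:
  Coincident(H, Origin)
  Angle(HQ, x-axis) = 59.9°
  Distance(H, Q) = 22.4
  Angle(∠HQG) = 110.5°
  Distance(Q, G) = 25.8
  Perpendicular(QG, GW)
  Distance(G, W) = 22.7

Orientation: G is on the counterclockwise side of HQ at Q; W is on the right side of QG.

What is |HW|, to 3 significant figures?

55.1

∠HQG = 110.5°, so QG runs at 59.9° + (180° − 110.5°) = 129° from the x-axis; with |QG| = 25.8, G = Q + 25.8·(cos 129°, sin 129°) = (-5.14, 39.3). QG ⟂ GW; with |GW| = 22.7 on the right of QG, W = G + 22.7·(0.773, 0.635) = (12.4, 53.7). Then |HW| = |W − H| = 55.1.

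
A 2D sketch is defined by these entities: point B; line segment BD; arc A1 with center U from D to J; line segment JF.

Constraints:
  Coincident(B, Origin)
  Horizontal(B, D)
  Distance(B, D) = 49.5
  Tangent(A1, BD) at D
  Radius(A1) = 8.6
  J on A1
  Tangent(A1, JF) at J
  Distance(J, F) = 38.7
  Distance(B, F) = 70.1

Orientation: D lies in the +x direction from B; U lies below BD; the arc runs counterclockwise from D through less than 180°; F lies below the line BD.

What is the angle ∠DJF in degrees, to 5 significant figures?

127.74°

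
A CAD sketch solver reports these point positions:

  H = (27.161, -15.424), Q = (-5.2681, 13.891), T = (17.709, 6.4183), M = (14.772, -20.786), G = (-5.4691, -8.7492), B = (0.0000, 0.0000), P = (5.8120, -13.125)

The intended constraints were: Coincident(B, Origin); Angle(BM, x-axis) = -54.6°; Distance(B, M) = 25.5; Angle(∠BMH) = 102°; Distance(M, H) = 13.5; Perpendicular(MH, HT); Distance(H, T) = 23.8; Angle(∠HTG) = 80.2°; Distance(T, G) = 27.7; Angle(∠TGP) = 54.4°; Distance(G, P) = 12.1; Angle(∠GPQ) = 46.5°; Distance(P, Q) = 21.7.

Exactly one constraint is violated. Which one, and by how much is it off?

Distance(P, Q) = 21.7 — off by 7.50.

B = (0.00, 0.00) ✓; BM at -54.60° ✓; |BM| = 25.50 ✓; ∠BMH = 102.0° ✓; |MH| = 13.50 ✓; ∠(MH, HT) = 90.00° ✓; |HT| = 23.80 ✓; ∠HTG = 80.20° ✓; |TG| = 27.70 ✓; ∠TGP = 54.40° ✓; |GP| = 12.10 ✓; ∠GPQ = 46.50° ✓; |PQ| = 29.20 ✗.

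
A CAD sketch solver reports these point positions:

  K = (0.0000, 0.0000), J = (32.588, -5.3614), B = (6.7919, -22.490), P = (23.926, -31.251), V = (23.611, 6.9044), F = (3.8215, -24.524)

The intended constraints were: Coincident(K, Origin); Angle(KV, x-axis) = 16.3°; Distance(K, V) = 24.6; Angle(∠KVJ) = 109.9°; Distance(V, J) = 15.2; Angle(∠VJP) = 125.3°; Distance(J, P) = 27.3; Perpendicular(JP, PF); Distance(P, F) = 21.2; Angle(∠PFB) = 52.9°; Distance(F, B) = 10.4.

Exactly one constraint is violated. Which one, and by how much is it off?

Distance(F, B) = 10.4 — off by 6.80.

K = (0.00, 0.00) ✓; KV at 16.30° ✓; |KV| = 24.60 ✓; ∠KVJ = 109.9° ✓; |VJ| = 15.20 ✓; ∠VJP = 125.3° ✓; |JP| = 27.30 ✓; ∠(JP, PF) = 90.00° ✓; |PF| = 21.20 ✓; ∠PFB = 52.90° ✓; |FB| = 3.600 ✗.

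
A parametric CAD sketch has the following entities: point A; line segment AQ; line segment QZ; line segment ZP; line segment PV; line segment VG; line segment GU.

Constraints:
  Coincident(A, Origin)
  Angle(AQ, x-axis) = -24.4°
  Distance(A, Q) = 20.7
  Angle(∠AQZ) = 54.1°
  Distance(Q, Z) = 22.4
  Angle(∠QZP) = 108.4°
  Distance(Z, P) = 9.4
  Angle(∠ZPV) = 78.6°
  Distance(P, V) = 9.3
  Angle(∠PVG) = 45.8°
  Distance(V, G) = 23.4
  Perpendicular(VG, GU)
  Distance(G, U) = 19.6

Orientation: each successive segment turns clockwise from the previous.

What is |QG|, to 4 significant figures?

31.48

A is at the origin; AQ runs at -24.4° with length 20.7, so Q = (18.85, -8.551). ∠AQZ = 54.1° gives QZ at -150.3° from the x-axis; with |QZ| = 22.4, Z = (-0.6062, -19.65). ∠QZP = 108.4° gives ZP at 138.1° from the x-axis; with |ZP| = 9.4, P = (-7.603, -13.37). ∠ZPV = 78.6° gives PV at 36.70° from the x-axis; with |PV| = 9.3, V = (-0.1462, -7.814). ∠PVG = 45.8° gives VG at -97.50° from the x-axis; with |VG| = 23.4, G = (-3.201, -31.01). Then |QG| = |G − Q| = 31.48.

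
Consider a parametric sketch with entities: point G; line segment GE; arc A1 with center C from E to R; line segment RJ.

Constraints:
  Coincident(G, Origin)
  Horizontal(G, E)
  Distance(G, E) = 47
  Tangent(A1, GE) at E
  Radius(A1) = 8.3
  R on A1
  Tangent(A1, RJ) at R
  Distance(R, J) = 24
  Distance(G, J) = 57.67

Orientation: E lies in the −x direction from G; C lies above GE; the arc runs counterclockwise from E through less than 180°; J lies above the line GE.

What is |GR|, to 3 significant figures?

40.6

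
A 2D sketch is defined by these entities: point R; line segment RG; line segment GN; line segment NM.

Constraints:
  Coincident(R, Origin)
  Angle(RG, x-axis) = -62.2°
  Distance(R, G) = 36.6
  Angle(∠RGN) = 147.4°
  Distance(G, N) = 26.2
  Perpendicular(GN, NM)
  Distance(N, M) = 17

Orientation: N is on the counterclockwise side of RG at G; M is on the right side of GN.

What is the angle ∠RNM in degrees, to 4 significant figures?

109.1°

R is at the origin; RG runs at -62.2° with length 36.6, so G = 36.6·(cos -62.2°, sin -62.2°) = (17.07, -32.38). ∠RGN = 147.4°, so GN runs at -62.2° + (180° − 147.4°) = -29.60° from the x-axis; with |GN| = 26.2, N = G + 26.2·(cos -29.60°, sin -29.60°) = (39.85, -45.32). GN ⟂ NM; with |NM| = 17.0 on the right of GN, M = N + 17.0·(-0.4939, -0.8695) = (31.45, -60.10). Then cos ∠RNM = NR·NM / (|NR||NM|), giving 109.1°.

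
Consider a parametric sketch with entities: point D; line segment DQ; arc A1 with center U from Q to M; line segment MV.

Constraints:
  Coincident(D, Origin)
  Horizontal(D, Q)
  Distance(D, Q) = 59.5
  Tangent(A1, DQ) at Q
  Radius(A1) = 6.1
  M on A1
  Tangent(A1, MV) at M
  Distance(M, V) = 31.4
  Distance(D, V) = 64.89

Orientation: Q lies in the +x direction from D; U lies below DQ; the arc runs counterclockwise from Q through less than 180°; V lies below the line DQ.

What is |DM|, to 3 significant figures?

53.7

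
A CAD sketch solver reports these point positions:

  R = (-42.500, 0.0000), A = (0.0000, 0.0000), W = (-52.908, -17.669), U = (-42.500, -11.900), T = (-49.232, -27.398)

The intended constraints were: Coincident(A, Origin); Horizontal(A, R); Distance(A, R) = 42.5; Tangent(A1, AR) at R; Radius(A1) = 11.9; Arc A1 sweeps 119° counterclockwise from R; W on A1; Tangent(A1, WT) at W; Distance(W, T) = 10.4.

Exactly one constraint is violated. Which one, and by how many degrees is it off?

Tangent(A1, WT) at W — off by 8.30°.

A = (0.00, 0.00) ✓; A.y = 0.00, R.y = 0.00 ✓; |AR| = 42.50 ✓; ∠(UR, RA) = 90.00° ✓; |UR| = 11.90 ✓; bearing(U→W) − bearing(U→R) = 119.0° ✓; |UW| = 11.90 ✓; ∠(UW, WT) = 98.30° ✗; |WT| = 10.40 ✓.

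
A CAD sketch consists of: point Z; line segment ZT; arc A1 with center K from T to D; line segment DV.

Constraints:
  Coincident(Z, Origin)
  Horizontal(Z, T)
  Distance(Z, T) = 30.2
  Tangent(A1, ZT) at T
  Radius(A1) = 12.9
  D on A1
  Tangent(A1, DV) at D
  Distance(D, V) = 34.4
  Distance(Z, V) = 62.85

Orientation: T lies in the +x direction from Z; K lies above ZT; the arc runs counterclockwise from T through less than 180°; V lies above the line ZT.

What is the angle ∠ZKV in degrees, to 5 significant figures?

129.10°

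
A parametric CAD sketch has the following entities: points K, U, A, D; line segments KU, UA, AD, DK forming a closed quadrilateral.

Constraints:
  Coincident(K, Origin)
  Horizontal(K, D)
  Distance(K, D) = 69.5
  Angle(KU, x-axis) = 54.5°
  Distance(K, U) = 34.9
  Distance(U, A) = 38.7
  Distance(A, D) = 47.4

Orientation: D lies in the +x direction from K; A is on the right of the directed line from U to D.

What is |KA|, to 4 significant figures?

25.34

Checks: KU at 54.50° ✓; |UA| = 38.70 ✓; |AD| = 47.40 ✓.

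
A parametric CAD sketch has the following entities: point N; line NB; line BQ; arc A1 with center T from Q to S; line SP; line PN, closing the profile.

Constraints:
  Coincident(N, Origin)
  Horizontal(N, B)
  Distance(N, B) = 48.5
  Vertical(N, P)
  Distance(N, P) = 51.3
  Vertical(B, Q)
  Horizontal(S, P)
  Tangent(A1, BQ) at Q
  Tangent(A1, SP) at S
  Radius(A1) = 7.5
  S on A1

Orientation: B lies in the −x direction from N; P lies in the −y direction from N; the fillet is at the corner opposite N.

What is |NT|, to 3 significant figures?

60.0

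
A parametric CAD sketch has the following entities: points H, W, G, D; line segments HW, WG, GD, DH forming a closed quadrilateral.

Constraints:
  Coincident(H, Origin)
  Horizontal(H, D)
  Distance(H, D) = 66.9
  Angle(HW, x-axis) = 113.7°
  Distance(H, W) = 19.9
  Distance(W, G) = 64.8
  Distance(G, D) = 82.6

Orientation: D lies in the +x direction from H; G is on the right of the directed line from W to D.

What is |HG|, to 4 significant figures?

46.28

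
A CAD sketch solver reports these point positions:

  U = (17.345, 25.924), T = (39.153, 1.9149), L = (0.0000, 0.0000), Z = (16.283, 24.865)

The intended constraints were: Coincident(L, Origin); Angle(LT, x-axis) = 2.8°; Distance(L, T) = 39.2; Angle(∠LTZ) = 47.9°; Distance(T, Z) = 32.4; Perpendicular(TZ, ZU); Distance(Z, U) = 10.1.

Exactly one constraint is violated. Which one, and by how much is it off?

Distance(Z, U) = 10.1 — off by 8.60.

L = (0.00, 0.00) ✓; LT at 2.800° ✓; |LT| = 39.20 ✓; ∠LTZ = 47.90° ✓; |TZ| = 32.40 ✓; ∠(TZ, ZU) = 89.98° ✓; |ZU| = 1.500 ✗.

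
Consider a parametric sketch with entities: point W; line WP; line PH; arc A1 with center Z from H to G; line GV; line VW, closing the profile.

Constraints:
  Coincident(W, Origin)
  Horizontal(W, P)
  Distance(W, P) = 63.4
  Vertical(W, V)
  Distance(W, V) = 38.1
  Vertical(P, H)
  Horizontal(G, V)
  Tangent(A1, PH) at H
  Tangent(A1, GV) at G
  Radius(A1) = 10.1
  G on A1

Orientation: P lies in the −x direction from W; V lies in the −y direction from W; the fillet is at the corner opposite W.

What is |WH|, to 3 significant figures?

69.3

W is at the origin; WP is horizontal with |WP| = 63.4 and P on the −x side, so P = (-63.4, 0.00). WV is vertical with |WV| = 38.1 and V on the −y side, so V = (0.00, -38.1). The virtual corner opposite W is at (-63.4, -38.1). A1 meets PH tangentially, so ZH is at right angles to PH and A1 meets GV tangentially, so ZG is at right angles to GV, with radius 10.1, so the center Z sits 10.1 in from both sides at Z = (-53.3, -28.0). That places the tangent points at H = (-63.4, -28.0) on PH and G = (-53.3, -38.1) on GV. Then |WH| = |H − W| = 69.3.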